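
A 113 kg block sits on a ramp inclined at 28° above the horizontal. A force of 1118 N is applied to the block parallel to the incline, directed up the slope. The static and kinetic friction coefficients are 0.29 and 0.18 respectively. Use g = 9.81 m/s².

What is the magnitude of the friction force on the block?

f ≈ 176 N (down the incline)

Perpendicular to the surface, N = m g cos θ = 113·9.81·cos 28° = 978.8 N.
Parallel to the incline, ΣF = 0 gives f = m g sin θ − P = 520.4 − 1118 = -597.6 N (up-slope positive).
Maximum static friction available: μ_s N = 0.29 × 978.8 = 283.8 N.
|-597.6| exceeds 283.8 N, so the block slips up-slope; friction is kinetic, f = μ_k N = 0.18×978.8 = 176 N.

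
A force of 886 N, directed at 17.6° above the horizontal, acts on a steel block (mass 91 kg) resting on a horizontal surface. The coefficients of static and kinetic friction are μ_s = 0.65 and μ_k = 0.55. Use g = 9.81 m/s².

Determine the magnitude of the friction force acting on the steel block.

f ≈ 344 N

N = m g − P sin α = 892.7 − 886×sin 17.6° = 624.8 N.
For equilibrium, f = P cos α = 886×cos 17.6° = 844.5 N.
The static-friction limit is μ_s N = 406.1 N.
The required friction exceeds μ_s N, so the steel block moves and f = μ_k N = 344 N.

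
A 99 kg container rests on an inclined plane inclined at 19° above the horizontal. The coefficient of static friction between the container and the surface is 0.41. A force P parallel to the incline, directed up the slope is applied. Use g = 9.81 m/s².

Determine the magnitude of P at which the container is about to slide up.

P ≈ 693 N

At impending motion up the slope, friction acts down-slope at its limit: f = μ_s N.
P is parallel to the surface, so N = m g cos θ = 918 N.
Along the incline: P = m g sin θ + μ_s N = 316 + 0.41×918 = 693 N.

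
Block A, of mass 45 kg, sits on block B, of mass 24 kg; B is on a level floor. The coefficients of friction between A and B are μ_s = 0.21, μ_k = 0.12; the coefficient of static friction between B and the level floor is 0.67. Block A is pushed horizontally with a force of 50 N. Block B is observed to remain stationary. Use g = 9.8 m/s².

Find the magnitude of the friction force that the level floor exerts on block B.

f ≈ 50 N

Normal force at the A–B interface: N₁ = m_A g = 441 N.
So the A–B interface can sustain at most μ_s N₁ = 92.61 N of static friction.
Since P = 50 N ≤ 92.61 N, A does not slip on B; friction on A equals P = 50 N.
By Newton's third law B feels 50 N forward from A. With B stationary, the floor's static friction on B balances it: f₂ = 50 N (well within μ_s(m_A+m_B)g = 453.1 N).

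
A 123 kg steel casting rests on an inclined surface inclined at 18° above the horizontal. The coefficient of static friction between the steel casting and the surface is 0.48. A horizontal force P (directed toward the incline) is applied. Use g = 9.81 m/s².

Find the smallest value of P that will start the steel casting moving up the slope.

At impending motion up the slope, friction acts down-slope at its limit: f = μ_s N.
Perpendicular to the incline: N = m g cos θ + P sin θ.
Along the incline: P cos θ = m g sin θ + μ_s N = m g sin θ + μ_s (m g cos θ + P sin θ).
Solving, P (cos θ − μ_s sin θ) = m g (sin θ + μ_s cos θ), so P = 123×9.81×(sin 18° + 0.48 cos 18°)/(cos 18° − 0.48 sin 18°) = 1210×0.7655/0.8027 = 1150 N.

P ≈ 1150 N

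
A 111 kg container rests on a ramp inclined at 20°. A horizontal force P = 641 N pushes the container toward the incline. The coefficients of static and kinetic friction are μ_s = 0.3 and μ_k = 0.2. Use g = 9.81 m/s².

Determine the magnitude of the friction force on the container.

f ≈ 230 N (down the incline)

Normal direction: N = m g cos θ + P sin θ = 1242 N.
Along the incline, the net driving force (taking up-slope positive) is P cos θ − m g sin θ = 602.3 − 372.4 = 229.9 N, so equilibrium requires friction f = -229.9 N (down-slope).
The limit of static friction is μ_s N = 372.7 N.
|f_req| = 229.9 ≤ 372.7 N → the container is in equilibrium; friction equals the required value.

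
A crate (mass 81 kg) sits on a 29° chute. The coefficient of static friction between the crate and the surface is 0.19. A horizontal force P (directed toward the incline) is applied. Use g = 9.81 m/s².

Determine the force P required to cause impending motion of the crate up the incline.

P ≈ 661 N

At impending motion up the slope, friction acts down-slope at its limit: f = μ_s N.
Perpendicular to the incline: N = m g cos θ + P sin θ.
Along the incline: P cos θ = m g sin θ + μ_s N = m g sin θ + μ_s (m g cos θ + P sin θ).
Solving, P (cos θ − μ_s sin θ) = m g (sin θ + μ_s cos θ), so P = 81×9.81×(sin 29° + 0.19 cos 29°)/(cos 29° − 0.19 sin 29°) = 795×0.651/0.7825 = 661 N.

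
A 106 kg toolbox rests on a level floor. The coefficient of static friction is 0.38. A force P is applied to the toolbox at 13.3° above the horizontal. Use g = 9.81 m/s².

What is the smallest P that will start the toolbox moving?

N = m g − P sin α (the pull lifts the toolbox).
At impending slip, P cos α = μ_s N = μ_s (m g − P sin α).
Solving: P (cos α + μ_s sin α) = μ_s m g → P = 0.38×1040/(cos 13.3° + 0.38 sin 13.3°) = 395/1.061 = 373 N.

P ≈ 373 N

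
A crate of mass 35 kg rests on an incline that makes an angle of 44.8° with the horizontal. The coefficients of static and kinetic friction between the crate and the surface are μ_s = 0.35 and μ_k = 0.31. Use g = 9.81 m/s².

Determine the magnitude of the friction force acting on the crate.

f ≈ 75.5 N (up the incline)

Normal force: N = m g cos θ = 35 × 9.81 × cos 44.8° = 243.6 N.
Along the slope the weight component is m g sin θ = 241.9 N; friction must supply exactly this, acting up-slope.
Maximum static friction available: μ_s N = 0.35 × 243.6 = 85.27 N.
Since |241.9| > 85.27 N, static friction cannot hold it; the crate slides down the incline and kinetic friction applies: f = μ_k N = 0.31 × 243.6 = 75.5 N.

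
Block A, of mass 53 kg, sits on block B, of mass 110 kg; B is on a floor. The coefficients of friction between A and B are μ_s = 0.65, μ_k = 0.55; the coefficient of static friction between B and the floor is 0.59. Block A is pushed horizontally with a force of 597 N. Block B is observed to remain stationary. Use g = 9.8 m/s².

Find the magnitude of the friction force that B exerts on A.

f ≈ 286 N

Between the blocks, N₁ = m_A g = 519.4 N.
So the A–B interface can sustain at most μ_s N₁ = 337.6 N of static friction.
P = 597 N exceeds that limit, so A slips over B and the interface friction becomes kinetic: f₁ = μ_k N₁ = 0.55×519.4 = 286 N.
By Newton's third law B feels 286 N forward from A. With B stationary, the floor's static friction on B balances it: f₂ = 286 N (well within μ_s(m_A+m_B)g = 942.5 N).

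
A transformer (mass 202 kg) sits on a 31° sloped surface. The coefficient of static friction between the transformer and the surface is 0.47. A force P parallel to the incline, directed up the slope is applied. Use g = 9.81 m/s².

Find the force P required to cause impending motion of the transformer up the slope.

At impending motion up the slope, friction acts down-slope at its limit: f = μ_s N.
P is parallel to the surface, so N = m g cos θ = 1700 N.
Along the incline: P = m g sin θ + μ_s N = 1020 + 0.47×1700 = 1820 N.

P ≈ 1820 N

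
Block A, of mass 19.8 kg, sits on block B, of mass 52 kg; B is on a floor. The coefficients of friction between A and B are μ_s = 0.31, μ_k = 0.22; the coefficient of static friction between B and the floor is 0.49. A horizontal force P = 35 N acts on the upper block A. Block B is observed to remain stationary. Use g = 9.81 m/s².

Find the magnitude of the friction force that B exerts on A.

Between the blocks, N₁ = m_A g = 194.2 N.
So the A–B interface can sustain at most μ_s N₁ = 60.21 N of static friction.
P = 35 N is within that limit, so A and B move together (both at rest); the A–B friction is simply f₁ = P = 35 N.
B experiences an equal 35 N forward from A (third law). B is in equilibrium, so the floor supplies f₂ = 35 N of static friction (limit μ_s(m_A+m_B)g = 345.1 N, not exceeded).

f ≈ 35 N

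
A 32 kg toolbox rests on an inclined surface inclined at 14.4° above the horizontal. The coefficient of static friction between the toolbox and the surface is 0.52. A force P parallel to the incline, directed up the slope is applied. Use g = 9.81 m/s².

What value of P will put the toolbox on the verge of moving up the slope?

P ≈ 236 N

At impending motion up the slope, friction acts down-slope at its limit: f = μ_s N.
P is parallel to the surface, so N = m g cos θ = 304 N.
Along the incline: P = m g sin θ + μ_s N = 78.1 + 0.52×304 = 236 N.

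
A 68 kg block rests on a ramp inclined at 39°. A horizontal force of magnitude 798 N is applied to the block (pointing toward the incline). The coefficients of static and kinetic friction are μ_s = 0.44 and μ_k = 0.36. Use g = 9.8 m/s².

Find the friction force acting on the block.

f ≈ 201 N (down the incline)

The horizontal push has a component P sin θ into the surface, so N = m g cos θ + P sin θ = 517.9 + 502.2 = 1020 N.
Along the incline, the net driving force (taking up-slope positive) is P cos θ − m g sin θ = 620.2 − 419.4 = 200.8 N, so equilibrium requires friction f = -200.8 N (down-slope).
Maximum static friction: μ_s N = 0.44 × 1020 = 448.8 N.
Since 200.8 N is within the 448.8 N limit, the block stays put and friction is exactly 201 N.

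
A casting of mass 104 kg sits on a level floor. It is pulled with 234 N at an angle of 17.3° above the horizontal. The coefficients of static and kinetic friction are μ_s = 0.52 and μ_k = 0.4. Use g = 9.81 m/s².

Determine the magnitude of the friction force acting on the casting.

N = m g − P sin α = 1020 − 234×sin 17.3° = 950.7 N.
For equilibrium, f = P cos α = 234×cos 17.3° = 223.4 N.
μ_s N = 0.52 × 950.7 = 494.3 N.
Since 223.4 N does not exceed the limit, the casting stays at rest and f = 223 N.

f ≈ 223 N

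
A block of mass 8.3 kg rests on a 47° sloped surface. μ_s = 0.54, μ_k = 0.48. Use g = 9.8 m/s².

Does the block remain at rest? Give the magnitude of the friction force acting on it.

N = m g cos θ = 55.5 N.
Down-slope weight component: m g sin θ = 59.5 N.
μ_s N = 30 N.
59.5 > 30 N, so it slides; kinetic friction f = μ_k N = 0.48×55.5 = 26.6 N.

f ≈ 26.6 N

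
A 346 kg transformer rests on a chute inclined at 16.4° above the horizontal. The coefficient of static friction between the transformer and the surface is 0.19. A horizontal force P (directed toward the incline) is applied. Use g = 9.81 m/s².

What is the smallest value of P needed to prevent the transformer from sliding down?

P_min ≈ 335 N

The transformer tends to slide down (tan θ > μ_s), so at the point of impending slip friction acts up-slope at its limit: f = μ_s N.
Perpendicular to the incline: N = m g cos θ + P sin θ.
Along the incline: P cos θ + μ_s N = m g sin θ, i.e. P cos θ + μ_s (m g cos θ + P sin θ) = m g sin θ.
Solving, P (cos θ + μ_s sin θ) = m g (sin θ − μ_s cos θ), so P = 3390×0.1001/1.013 = 335 N.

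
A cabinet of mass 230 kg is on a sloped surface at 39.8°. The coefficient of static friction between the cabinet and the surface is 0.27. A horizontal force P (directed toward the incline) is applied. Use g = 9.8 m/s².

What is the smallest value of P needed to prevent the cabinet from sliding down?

The cabinet tends to slide down (tan θ > μ_s), so at the point of impending slip friction acts up-slope at its limit: f = μ_s N.
Perpendicular to the incline: N = m g cos θ + P sin θ.
Along the incline: P cos θ + μ_s N = m g sin θ, i.e. P cos θ + μ_s (m g cos θ + P sin θ) = m g sin θ.
Solving, P (cos θ + μ_s sin θ) = m g (sin θ − μ_s cos θ), so P = 2250×0.4327/0.9411 = 1040 N.

P_min ≈ 1040 N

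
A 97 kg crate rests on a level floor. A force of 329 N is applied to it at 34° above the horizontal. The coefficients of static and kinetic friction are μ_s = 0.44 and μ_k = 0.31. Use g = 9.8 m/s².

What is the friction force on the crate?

N = m g − P sin α = 950.6 − 329×sin 34° = 766.6 N.
The horizontal driving force is P cos α = 272.8 N, so equilibrium needs friction f = 272.8 N.
μ_s N = 0.44 × 766.6 = 337.3 N.
272.8 ≤ 337.3 N → static; friction equals the required 273 N.

f ≈ 273 N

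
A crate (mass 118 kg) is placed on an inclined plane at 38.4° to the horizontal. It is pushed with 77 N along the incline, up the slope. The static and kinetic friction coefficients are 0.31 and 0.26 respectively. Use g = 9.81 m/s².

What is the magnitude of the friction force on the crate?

f ≈ 236 N (up the incline)

The normal reaction is N = m g cos θ = 907.2 N.
For equilibrium along the incline the friction force must supply f = m g sin θ − P = 719 − 77 = 642 N (positive meaning up-slope).
The static-friction ceiling is μ_s N = 0.31 × 907.2 = 281.2 N.
Since |642| > 281.2 N, static friction cannot hold it; the crate slides down the incline and kinetic friction applies: f = μ_k N = 0.26 × 907.2 = 236 N.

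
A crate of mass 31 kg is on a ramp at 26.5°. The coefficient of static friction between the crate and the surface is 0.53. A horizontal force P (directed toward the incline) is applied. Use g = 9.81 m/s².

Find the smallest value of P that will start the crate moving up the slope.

At impending motion up the slope, friction acts down-slope at its limit: f = μ_s N.
Perpendicular to the incline: N = m g cos θ + P sin θ.
Along the incline: P cos θ = m g sin θ + μ_s N = m g sin θ + μ_s (m g cos θ + P sin θ).
Solving, P (cos θ − μ_s sin θ) = m g (sin θ + μ_s cos θ), so P = 31×9.81×(sin 26.5° + 0.53 cos 26.5°)/(cos 26.5° − 0.53 sin 26.5°) = 304×0.9205/0.6584 = 425 N.

P ≈ 425 N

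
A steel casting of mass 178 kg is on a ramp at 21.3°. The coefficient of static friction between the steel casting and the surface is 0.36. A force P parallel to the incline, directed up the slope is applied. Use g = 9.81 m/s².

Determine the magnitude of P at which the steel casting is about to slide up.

At impending motion up the slope, friction acts down-slope at its limit: f = μ_s N.
P is parallel to the surface, so N = m g cos θ = 1630 N.
Along the incline: P = m g sin θ + μ_s N = 634 + 0.36×1630 = 1220 N.

P ≈ 1220 N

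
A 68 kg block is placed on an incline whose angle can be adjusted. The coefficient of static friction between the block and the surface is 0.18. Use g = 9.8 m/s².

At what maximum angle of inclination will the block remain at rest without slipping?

θ_max ≈ 10.2°

At the slip threshold, m g sin θ = μ_s · m g cos θ, so tan θ = μ_s.
θ_max = arctan(0.18) = 10.2°.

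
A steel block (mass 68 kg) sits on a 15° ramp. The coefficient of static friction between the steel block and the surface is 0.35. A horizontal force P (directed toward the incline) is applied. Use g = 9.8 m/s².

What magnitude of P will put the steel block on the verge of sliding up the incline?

P ≈ 454 N

At impending motion up the slope, friction acts down-slope at its limit: f = μ_s N.
Perpendicular to the incline: N = m g cos θ + P sin θ.
Along the incline: P cos θ = m g sin θ + μ_s N = m g sin θ + μ_s (m g cos θ + P sin θ).
Solving, P (cos θ − μ_s sin θ) = m g (sin θ + μ_s cos θ), so P = 68×9.8×(sin 15° + 0.35 cos 15°)/(cos 15° − 0.35 sin 15°) = 666×0.5969/0.8753 = 454 N.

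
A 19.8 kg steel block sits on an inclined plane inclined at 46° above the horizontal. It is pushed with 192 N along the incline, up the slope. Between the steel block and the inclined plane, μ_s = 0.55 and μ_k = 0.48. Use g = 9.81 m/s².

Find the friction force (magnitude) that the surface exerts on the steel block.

f ≈ 52.3 N (down the incline)

Perpendicular to the surface, N = m g cos θ = 19.8·9.81·cos 46° = 134.9 N.
For equilibrium along the incline the friction force must supply f = m g sin θ − P = 139.7 − 192 = -52.28 N (positive meaning up-slope).
Maximum static friction available: μ_s N = 0.55 × 134.9 = 74.21 N.
Since |-52.28| ≤ 74.21 N, the steel block remains in static equilibrium and friction takes exactly the required value.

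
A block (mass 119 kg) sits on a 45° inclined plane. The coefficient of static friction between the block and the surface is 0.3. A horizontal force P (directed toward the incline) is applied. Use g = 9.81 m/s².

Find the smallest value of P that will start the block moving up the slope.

At impending motion up the slope, friction acts down-slope at its limit: f = μ_s N.
Perpendicular to the incline: N = m g cos θ + P sin θ.
Along the incline: P cos θ = m g sin θ + μ_s N = m g sin θ + μ_s (m g cos θ + P sin θ).
Solving, P (cos θ − μ_s sin θ) = m g (sin θ + μ_s cos θ), so P = 119×9.81×(sin 45° + 0.3 cos 45°)/(cos 45° − 0.3 sin 45°) = 1170×0.9192/0.495 = 2170 N.

P ≈ 2170 N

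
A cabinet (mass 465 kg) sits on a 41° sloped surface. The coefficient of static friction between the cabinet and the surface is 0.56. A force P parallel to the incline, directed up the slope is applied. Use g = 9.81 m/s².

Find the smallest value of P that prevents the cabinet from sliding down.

The cabinet tends to slide down (tan θ > μ_s), so at the point of impending slip friction acts up-slope at its limit: f = μ_s N.
P is parallel to the surface, so N = m g cos θ = 3440 N.
Along the incline: P + μ_s N = m g sin θ, so P = 2990 − 0.56×3440 = 1060 N.

P_min ≈ 1060 N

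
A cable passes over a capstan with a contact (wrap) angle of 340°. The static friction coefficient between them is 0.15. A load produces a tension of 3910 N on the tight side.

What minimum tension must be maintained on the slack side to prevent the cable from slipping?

T_min ≈ 1610 N

Capstan equation at impending slip: T_tight/T_slack = e^{μβ}.
β = 340° = 5.934 rad; e^{μβ} = e^{0.15×5.934} = 2.435.
T_slack = T_tight / e^{μβ} = 3910 / 2.435 = 1610 N.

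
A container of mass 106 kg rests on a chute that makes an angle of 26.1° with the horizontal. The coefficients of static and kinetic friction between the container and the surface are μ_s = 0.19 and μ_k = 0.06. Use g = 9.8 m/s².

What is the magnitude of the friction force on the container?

The normal reaction is N = m g cos θ = 932.9 N.
For equilibrium along the incline, friction must balance the weight component: f = m g sin θ = 457 N up the slope.
The static-friction ceiling is μ_s N = 0.19 × 932.9 = 177.2 N.
Since |457| > 177.2 N, static friction cannot hold it; the container slides down the incline and kinetic friction applies: f = μ_k N = 0.06 × 932.9 = 56 N.

f ≈ 56 N (up the incline)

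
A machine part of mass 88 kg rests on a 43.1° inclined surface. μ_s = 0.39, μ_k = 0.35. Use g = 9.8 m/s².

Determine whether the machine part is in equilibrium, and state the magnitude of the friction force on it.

N = m g cos θ = 630 N.
Down-slope weight component: m g sin θ = 589 N.
μ_s N = 246 N.
589 > 246 N, so it slides; kinetic friction f = μ_k N = 0.35×630 = 220 N.

f ≈ 220 N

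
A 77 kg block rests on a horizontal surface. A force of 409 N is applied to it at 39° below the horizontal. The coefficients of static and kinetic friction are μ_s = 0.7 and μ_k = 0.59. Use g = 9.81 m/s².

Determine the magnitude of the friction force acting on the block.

Vertical equilibrium gives N = m g + P sin α = 1013 N.
Horizontally, friction must balance P cos α = 317.9 N.
μ_s N = 0.7 × 1013 = 708.9 N.
317.9 ≤ 708.9 N → static; friction equals the required 318 N.

f ≈ 318 N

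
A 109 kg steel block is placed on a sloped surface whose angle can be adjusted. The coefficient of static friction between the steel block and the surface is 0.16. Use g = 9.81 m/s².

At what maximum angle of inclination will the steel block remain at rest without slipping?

At the slip threshold, m g sin θ = μ_s · m g cos θ, so tan θ = μ_s.
θ_max = arctan(0.16) = 9.09°.

θ_max ≈ 9.09°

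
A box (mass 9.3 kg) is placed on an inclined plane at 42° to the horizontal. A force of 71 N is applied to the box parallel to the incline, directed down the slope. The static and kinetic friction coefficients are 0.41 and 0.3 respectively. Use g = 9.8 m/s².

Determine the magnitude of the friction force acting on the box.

Perpendicular to the surface, N = m g cos θ = 9.3·9.8·cos 42° = 67.73 N.
Parallel to the incline, ΣF = 0 gives f = m g sin θ + P = 60.98 + 71 = 132 N (up-slope positive).
Static friction can supply at most μ_s N = 27.77 N.
|132| exceeds 27.77 N, so the box slips down-slope; friction is kinetic, f = μ_k N = 0.3×67.73 = 20.3 N.

f ≈ 20.3 N (up the incline)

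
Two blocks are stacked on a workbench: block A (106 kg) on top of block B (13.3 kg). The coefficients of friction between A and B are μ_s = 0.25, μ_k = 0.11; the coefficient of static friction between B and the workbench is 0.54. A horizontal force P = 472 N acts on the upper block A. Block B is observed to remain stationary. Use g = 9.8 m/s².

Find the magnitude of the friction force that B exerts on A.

f ≈ 114 N

Normal force at the A–B interface: N₁ = m_A g = 1039 N.
So the A–B interface can sustain at most μ_s N₁ = 259.7 N of static friction.
Since P = 472 N > 259.7 N, A slides on B; the A–B friction is kinetic: f₁ = μ_k N₁ = 0.11×1039 = 114 N.
By Newton's third law B feels 114 N forward from A. With B stationary, the floor's static friction on B balances it: f₂ = 114 N (well within μ_s(m_A+m_B)g = 631.3 N).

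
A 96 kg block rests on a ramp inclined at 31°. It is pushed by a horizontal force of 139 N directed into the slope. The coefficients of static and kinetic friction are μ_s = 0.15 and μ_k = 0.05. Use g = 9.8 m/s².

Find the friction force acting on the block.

Resolve perpendicular to the incline: N = m g cos θ + P sin θ = 96×9.8×cos 31° + 139×sin 31° = 878 N.
Parallel to the incline: P cos θ − m g sin θ = 119.1 − 484.5 = -365.4 N; the friction needed to balance this is 365.4 N acting up the slope.
The limit of static friction is μ_s N = 131.7 N.
|f_req| = 365.4 > 131.7 N → the block slides down the incline; f = μ_k N = 0.05 × 878 = 43.9 N.

f ≈ 43.9 N (up the incline)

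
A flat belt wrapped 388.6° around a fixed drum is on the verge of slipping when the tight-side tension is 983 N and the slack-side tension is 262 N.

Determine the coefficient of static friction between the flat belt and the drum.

μ ≈ 0.195

T₂/T₁ = e^{μβ} → μ = ln(T₂/T₁)/β.
β = 388.6° = 6.782 rad.
μ = ln(983/262)/6.782 = ln(3.752)/6.782 = 0.195.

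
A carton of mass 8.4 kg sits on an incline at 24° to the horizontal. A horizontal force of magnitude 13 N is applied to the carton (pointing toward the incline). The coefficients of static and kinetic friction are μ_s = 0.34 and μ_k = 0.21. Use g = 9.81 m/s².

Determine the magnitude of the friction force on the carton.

f ≈ 21.6 N (up the incline)

Resolve perpendicular to the incline: N = m g cos θ + P sin θ = 8.4×9.81×cos 24° + 13×sin 24° = 80.57 N.
Along the incline, the net driving force (taking up-slope positive) is P cos θ − m g sin θ = 11.88 − 33.52 = -21.64 N, so equilibrium requires friction f = 21.64 N (up-slope).
Maximum static friction: μ_s N = 0.34 × 80.57 = 27.39 N.
|f_req| = 21.64 ≤ 27.39 N → the carton is in equilibrium; friction equals the required value.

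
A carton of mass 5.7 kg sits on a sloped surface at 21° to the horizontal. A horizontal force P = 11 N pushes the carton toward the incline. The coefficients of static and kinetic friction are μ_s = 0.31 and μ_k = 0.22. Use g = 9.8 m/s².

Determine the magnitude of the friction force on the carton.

f ≈ 9.75 N (up the incline)

Normal direction: N = m g cos θ + P sin θ = 56.09 N.
Parallel to the incline: P cos θ − m g sin θ = 10.27 − 20.02 = -9.749 N; the friction needed to balance this is 9.749 N acting up the slope.
Maximum static friction: μ_s N = 0.31 × 56.09 = 17.39 N.
|f_req| = 9.749 ≤ 17.39 N → the carton is in equilibrium; friction equals the required value.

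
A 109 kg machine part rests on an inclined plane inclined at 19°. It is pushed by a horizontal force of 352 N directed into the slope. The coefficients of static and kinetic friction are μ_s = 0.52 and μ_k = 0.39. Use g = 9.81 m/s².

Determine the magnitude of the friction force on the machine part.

Resolve perpendicular to the incline: N = m g cos θ + P sin θ = 109×9.81×cos 19° + 352×sin 19° = 1126 N.
Parallel to the incline: P cos θ − m g sin θ = 332.8 − 348.1 = -15.3 N; the friction needed to balance this is 15.3 N acting up the slope.
The limit of static friction is μ_s N = 585.3 N.
Since 15.3 N is within the 585.3 N limit, the machine part stays put and friction is exactly 15.3 N.

f ≈ 15.3 N (up the incline)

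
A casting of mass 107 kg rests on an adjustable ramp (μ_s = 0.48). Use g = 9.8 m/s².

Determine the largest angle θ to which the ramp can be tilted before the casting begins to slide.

θ_max ≈ 25.6°

At the slip threshold, m g sin θ = μ_s · m g cos θ, so tan θ = μ_s.
θ_max = arctan(0.48) = 25.6°.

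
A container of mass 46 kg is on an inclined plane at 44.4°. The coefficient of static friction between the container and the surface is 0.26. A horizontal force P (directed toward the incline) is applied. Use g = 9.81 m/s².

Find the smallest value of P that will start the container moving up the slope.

P ≈ 750 N

At impending motion up the slope, friction acts down-slope at its limit: f = μ_s N.
Perpendicular to the incline: N = m g cos θ + P sin θ.
Along the incline: P cos θ = m g sin θ + μ_s N = m g sin θ + μ_s (m g cos θ + P sin θ).
Solving, P (cos θ − μ_s sin θ) = m g (sin θ + μ_s cos θ), so P = 46×9.81×(sin 44.4° + 0.26 cos 44.4°)/(cos 44.4° − 0.26 sin 44.4°) = 451×0.8854/0.5326 = 750 N.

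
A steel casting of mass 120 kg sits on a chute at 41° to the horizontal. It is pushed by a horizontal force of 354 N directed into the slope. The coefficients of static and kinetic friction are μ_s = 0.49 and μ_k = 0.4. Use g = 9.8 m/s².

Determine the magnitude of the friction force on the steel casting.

f ≈ 504 N (up the incline)

The horizontal push has a component P sin θ into the surface, so N = m g cos θ + P sin θ = 887.5 + 232.2 = 1120 N.
Parallel to the incline: P cos θ − m g sin θ = 267.2 − 771.5 = -504.4 N; the friction needed to balance this is 504.4 N acting up the slope.
Maximum static friction: μ_s N = 0.49 × 1120 = 548.7 N.
|f_req| = 504.4 ≤ 548.7 N → the steel casting is in equilibrium; friction equals the required value.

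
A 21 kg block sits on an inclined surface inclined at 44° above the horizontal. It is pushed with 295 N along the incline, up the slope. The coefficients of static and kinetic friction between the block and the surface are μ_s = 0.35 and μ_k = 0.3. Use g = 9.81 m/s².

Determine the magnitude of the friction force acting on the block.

f ≈ 44.5 N (down the incline)

The normal reaction is N = m g cos θ = 148.2 N.
The friction needed for equilibrium is m g sin θ − P = 143.1 − 295 = -151.9 N, measured positive up-slope.
The static-friction ceiling is μ_s N = 0.35 × 148.2 = 51.87 N.
Since |-151.9| > 51.87 N, static friction cannot hold it; the block slides up the incline and kinetic friction applies: f = μ_k N = 0.3 × 148.2 = 44.5 N.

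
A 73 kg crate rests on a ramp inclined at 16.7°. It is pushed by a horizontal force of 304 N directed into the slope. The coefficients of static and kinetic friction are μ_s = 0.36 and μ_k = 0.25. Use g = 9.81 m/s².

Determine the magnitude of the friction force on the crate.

Resolve perpendicular to the incline: N = m g cos θ + P sin θ = 73×9.81×cos 16.7° + 304×sin 16.7° = 773.3 N.
Along the incline, the net driving force (taking up-slope positive) is P cos θ − m g sin θ = 291.2 − 205.8 = 85.39 N, so equilibrium requires friction f = -85.39 N (down-slope).
The limit of static friction is μ_s N = 278.4 N.
Since 85.39 N is within the 278.4 N limit, the crate stays put and friction is exactly 85.4 N.

f ≈ 85.4 N (down the incline)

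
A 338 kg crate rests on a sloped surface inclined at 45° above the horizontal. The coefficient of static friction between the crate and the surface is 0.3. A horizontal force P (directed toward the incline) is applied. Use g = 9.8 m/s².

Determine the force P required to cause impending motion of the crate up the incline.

At impending motion up the slope, friction acts down-slope at its limit: f = μ_s N.
Perpendicular to the incline: N = m g cos θ + P sin θ.
Along the incline: P cos θ = m g sin θ + μ_s N = m g sin θ + μ_s (m g cos θ + P sin θ).
Solving, P (cos θ − μ_s sin θ) = m g (sin θ + μ_s cos θ), so P = 338×9.8×(sin 45° + 0.3 cos 45°)/(cos 45° − 0.3 sin 45°) = 3310×0.9192/0.495 = 6150 N.

P ≈ 6150 N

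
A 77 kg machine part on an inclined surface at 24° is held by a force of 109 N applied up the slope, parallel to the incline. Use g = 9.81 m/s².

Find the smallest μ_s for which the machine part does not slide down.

μ_s,min ≈ 0.287

N = m g cos θ = 690.1 N.
Friction must make up the shortfall along the incline: f = m g sin θ − P = 307.2 − 109 = 198.2 N.
At the threshold f = μ_s N, so μ_s,min = 198.2/690.1 = 0.287.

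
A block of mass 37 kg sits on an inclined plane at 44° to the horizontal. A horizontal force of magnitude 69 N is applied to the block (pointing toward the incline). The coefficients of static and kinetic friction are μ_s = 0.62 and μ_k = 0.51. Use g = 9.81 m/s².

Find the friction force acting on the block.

Normal direction: N = m g cos θ + P sin θ = 309 N.
Parallel to the incline: P cos θ − m g sin θ = 49.63 − 252.1 = -202.5 N; the friction needed to balance this is 202.5 N acting up the slope.
Maximum static friction: μ_s N = 0.62 × 309 = 191.6 N.
|f_req| = 202.5 > 191.6 N → the block slides down the incline; f = μ_k N = 0.51 × 309 = 158 N.

f ≈ 158 N (up the incline)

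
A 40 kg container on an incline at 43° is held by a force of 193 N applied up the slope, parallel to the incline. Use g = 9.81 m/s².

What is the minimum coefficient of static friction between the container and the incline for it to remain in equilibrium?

μ_s,min ≈ 0.26

N = m g cos θ = 287 N.
Friction must make up the shortfall along the incline: f = m g sin θ − P = 267.6 − 193 = 74.62 N.
At the threshold f = μ_s N, so μ_s,min = 74.62/287 = 0.26.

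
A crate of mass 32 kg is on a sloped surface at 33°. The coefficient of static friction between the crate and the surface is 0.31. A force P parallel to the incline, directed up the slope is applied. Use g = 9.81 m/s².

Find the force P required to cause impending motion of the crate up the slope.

At impending motion up the slope, friction acts down-slope at its limit: f = μ_s N.
P is parallel to the surface, so N = m g cos θ = 263 N.
Along the incline: P = m g sin θ + μ_s N = 171 + 0.31×263 = 253 N.

P ≈ 253 N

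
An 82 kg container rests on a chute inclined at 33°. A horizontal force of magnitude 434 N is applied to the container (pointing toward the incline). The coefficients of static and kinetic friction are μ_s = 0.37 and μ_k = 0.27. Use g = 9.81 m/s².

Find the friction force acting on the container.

Normal direction: N = m g cos θ + P sin θ = 911 N.
Parallel to the incline: P cos θ − m g sin θ = 364 − 438.1 = -74.14 N; the friction needed to balance this is 74.14 N acting up the slope.
The limit of static friction is μ_s N = 337.1 N.
Since 74.14 N is within the 337.1 N limit, the container stays put and friction is exactly 74.1 N.

f ≈ 74.1 N (up the incline)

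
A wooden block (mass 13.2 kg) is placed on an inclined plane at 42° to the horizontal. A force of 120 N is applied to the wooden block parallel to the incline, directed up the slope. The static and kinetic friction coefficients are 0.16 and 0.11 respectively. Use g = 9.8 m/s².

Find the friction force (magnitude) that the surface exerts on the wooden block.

f ≈ 10.6 N (down the incline)

Normal force: N = m g cos θ = 13.2 × 9.8 × cos 42° = 96.13 N.
Parallel to the incline, ΣF = 0 gives f = m g sin θ − P = 86.56 − 120 = -33.44 N (up-slope positive).
Static friction can supply at most μ_s N = 15.38 N.
|-33.44| exceeds 15.38 N, so the wooden block slips up-slope; friction is kinetic, f = μ_k N = 0.11×96.13 = 10.6 N.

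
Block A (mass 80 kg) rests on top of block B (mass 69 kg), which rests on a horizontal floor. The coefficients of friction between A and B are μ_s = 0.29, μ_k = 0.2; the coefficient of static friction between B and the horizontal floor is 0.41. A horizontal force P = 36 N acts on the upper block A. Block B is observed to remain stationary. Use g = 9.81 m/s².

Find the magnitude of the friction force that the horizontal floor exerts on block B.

The normal force B exerts on A is simply A's weight, N₁ = 784.8 N.
Maximum static friction on A from B: μ_s N₁ = 0.29×784.8 = 227.6 N.
Since P = 36 N ≤ 227.6 N, A does not slip on B; friction on A equals P = 36 N.
By Newton's third law B feels 36 N forward from A. With B stationary, the floor's static friction on B balances it: f₂ = 36 N (well within μ_s(m_A+m_B)g = 599.3 N).

f ≈ 36 N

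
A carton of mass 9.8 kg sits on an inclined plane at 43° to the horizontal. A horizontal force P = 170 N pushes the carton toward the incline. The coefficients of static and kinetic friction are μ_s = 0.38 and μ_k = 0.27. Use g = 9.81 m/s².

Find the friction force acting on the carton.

f ≈ 58.8 N (down the incline)

The horizontal push has a component P sin θ into the surface, so N = m g cos θ + P sin θ = 70.31 + 115.9 = 186.3 N.
Along the incline, the net driving force (taking up-slope positive) is P cos θ − m g sin θ = 124.3 − 65.57 = 58.76 N, so equilibrium requires friction f = -58.76 N (down-slope).
Maximum static friction: μ_s N = 0.38 × 186.3 = 70.78 N.
|f_req| = 58.76 ≤ 70.78 N → the carton is in equilibrium; friction equals the required value.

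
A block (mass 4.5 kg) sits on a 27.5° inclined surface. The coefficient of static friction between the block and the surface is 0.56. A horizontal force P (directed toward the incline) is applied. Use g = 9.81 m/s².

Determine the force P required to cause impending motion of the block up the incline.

P ≈ 67.3 N

At impending motion up the slope, friction acts down-slope at its limit: f = μ_s N.
Perpendicular to the incline: N = m g cos θ + P sin θ.
Along the incline: P cos θ = m g sin θ + μ_s N = m g sin θ + μ_s (m g cos θ + P sin θ).
Solving, P (cos θ − μ_s sin θ) = m g (sin θ + μ_s cos θ), so P = 4.5×9.81×(sin 27.5° + 0.56 cos 27.5°)/(cos 27.5° − 0.56 sin 27.5°) = 44.1×0.9585/0.6284 = 67.3 N.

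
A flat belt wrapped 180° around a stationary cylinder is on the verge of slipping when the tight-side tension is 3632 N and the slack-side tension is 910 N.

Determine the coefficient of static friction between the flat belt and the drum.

μ ≈ 0.441

T₂/T₁ = e^{μβ} → μ = ln(T₂/T₁)/β.
β = 180° = 3.142 rad.
μ = ln(3632/910)/3.142 = ln(3.991)/3.142 = 0.441.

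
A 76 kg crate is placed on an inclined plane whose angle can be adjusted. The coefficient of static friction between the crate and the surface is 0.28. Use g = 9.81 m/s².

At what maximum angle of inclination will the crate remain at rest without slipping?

θ_max ≈ 15.6°

At the slip threshold, m g sin θ = μ_s · m g cos θ, so tan θ = μ_s.
θ_max = arctan(0.28) = 15.6°.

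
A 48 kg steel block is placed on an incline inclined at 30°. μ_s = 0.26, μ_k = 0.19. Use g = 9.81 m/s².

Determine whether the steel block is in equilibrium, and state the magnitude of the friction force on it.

f ≈ 77.5 N

N = m g cos θ = 408 N.
Down-slope weight component: m g sin θ = 235 N.
μ_s N = 106 N.
235 > 106 N, so it slides; kinetic friction f = μ_k N = 0.19×408 = 77.5 N.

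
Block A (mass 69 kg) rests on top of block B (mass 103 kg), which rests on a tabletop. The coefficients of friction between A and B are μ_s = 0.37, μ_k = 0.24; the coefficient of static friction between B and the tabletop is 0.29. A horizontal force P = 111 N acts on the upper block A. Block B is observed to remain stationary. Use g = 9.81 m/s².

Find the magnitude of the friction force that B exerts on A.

f ≈ 111 N

Between the blocks, N₁ = m_A g = 676.9 N.
So the A–B interface can sustain at most μ_s N₁ = 250.4 N of static friction.
P = 111 N is within that limit, so A and B move together (both at rest); the A–B friction is simply f₁ = P = 111 N.
B experiences an equal 111 N forward from A (third law). B is in equilibrium, so the floor supplies f₂ = 111 N of static friction (limit μ_s(m_A+m_B)g = 489.3 N, not exceeded).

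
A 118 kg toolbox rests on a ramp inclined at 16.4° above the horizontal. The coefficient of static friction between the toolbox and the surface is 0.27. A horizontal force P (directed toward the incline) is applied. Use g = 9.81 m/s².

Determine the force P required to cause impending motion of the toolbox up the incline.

P ≈ 710 N

At impending motion up the slope, friction acts down-slope at its limit: f = μ_s N.
Perpendicular to the incline: N = m g cos θ + P sin θ.
Along the incline: P cos θ = m g sin θ + μ_s N = m g sin θ + μ_s (m g cos θ + P sin θ).
Solving, P (cos θ − μ_s sin θ) = m g (sin θ + μ_s cos θ), so P = 118×9.81×(sin 16.4° + 0.27 cos 16.4°)/(cos 16.4° − 0.27 sin 16.4°) = 1160×0.5414/0.8831 = 710 N.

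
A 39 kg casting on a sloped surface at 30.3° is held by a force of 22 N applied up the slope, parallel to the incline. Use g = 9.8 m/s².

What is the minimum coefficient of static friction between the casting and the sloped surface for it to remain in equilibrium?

N = m g cos θ = 330 N.
Friction must make up the shortfall along the incline: f = m g sin θ − P = 192.8 − 22 = 170.8 N.
At the threshold f = μ_s N, so μ_s,min = 170.8/330 = 0.518.

μ_s,min ≈ 0.518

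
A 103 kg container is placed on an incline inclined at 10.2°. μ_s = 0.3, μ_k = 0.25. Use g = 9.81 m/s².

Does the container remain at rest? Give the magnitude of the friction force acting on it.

N = m g cos θ = 994 N.
Down-slope weight component: m g sin θ = 179 N.
μ_s N = 298 N.
179 ≤ 298 N, so it stays put; friction = 179 N.

f ≈ 179 N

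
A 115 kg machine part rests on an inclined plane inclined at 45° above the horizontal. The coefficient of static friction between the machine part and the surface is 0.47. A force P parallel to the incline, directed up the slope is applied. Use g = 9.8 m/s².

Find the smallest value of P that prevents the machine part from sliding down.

P_min ≈ 422 N

The machine part tends to slide down (tan θ > μ_s), so at the point of impending slip friction acts up-slope at its limit: f = μ_s N.
P is parallel to the surface, so N = m g cos θ = 797 N.
Along the incline: P + μ_s N = m g sin θ, so P = 797 − 0.47×797 = 422 N.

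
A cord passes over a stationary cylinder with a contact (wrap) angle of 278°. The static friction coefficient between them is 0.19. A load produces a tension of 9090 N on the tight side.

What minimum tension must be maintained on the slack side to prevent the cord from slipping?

Capstan equation at impending slip: T_tight/T_slack = e^{μβ}.
β = 278° = 4.852 rad; e^{μβ} = e^{0.19×4.852} = 2.514.
T_slack = T_tight / e^{μβ} = 9090 / 2.514 = 3620 N.

T_min ≈ 3620 N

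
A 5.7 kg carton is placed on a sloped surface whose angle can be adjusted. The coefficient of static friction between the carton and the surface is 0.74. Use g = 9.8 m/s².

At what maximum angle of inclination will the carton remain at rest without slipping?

At the slip threshold, m g sin θ = μ_s · m g cos θ, so tan θ = μ_s.
θ_max = arctan(0.74) = 36.5°.

θ_max ≈ 36.5°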